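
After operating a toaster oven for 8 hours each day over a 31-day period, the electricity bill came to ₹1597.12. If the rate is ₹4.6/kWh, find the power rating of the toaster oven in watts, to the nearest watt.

1400 W

Energy = ₹1597.12 ÷ ₹4.6/kWh = 347.2 kWh
Runtime = 8 h/day × 31 days = 248 h
Power = 347.2 kWh ÷ 248 h = 1.4 kW = 1400 W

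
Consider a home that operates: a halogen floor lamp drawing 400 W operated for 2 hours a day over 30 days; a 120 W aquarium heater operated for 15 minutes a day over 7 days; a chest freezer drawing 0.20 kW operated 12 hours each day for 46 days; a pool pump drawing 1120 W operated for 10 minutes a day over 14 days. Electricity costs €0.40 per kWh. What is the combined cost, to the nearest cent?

€54.89

halogen floor lamp: Runtime = 2 h/day × 30 days = 60 h
halogen floor lamp: 0.4 kW × 60 h = 24 kWh
aquarium heater: Runtime = 15 min × 7 = 105 min = 1.75 h
aquarium heater: 0.12 kW × 1.75 h = 0.21 kWh
chest freezer: Runtime = 12 h/day × 46 days = 552 h
chest freezer: 0.2 kW × 552 h = 110.4 kWh
pool pump: Runtime = 10 min × 14 = 140 min = 2.333333… h
pool pump: 1.12 kW × 2.333333… h = 2.613333… kWh
Total energy = 137.223333… kWh
Cost = 137.223333… × €0.40 = €54.89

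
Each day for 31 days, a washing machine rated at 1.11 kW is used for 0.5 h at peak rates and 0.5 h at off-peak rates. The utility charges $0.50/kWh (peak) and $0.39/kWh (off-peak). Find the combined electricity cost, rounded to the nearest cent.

Peak energy = 1.11 kW × 0.5 h × 31 = 17.205 kWh
Off-peak energy = 1.11 kW × 0.5 h × 31 = 17.205 kWh
Cost = 17.205 × $0.50 + 17.205 × $0.39 = $8.6025 + $6.70995 = $15.31

$15.31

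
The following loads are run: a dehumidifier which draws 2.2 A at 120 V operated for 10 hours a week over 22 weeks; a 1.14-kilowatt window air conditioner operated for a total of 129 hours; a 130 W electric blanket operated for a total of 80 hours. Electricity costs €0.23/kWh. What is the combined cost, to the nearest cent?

€49.57

dehumidifier: Power = 2.2 A × 120 V = 264 W = 0.264 kW
dehumidifier: Runtime = 10 h/week × 22 weeks = 220 h
dehumidifier: 0.264 kW × 220 h = 58.08 kWh
window air conditioner: 1.14 kW × 129 h = 147.06 kWh
electric blanket: 0.13 kW × 80 h = 10.4 kWh
Total energy = 215.54 kWh
Cost = 215.54 × €0.23 = €49.57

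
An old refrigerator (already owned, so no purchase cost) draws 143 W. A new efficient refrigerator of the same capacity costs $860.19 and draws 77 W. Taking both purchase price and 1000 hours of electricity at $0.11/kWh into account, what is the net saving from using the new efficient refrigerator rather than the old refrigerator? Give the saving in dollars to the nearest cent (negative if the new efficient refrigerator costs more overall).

old refrigerator: $0.00 + (143/1000) kW × 1000 h × $0.11 = $0.00 + $15.73 = $15.73
new efficient refrigerator: $860.19 + (77/1000) kW × 1000 h × $0.11 = $860.19 + $8.47 = $868.66
Saving = $15.73 − $868.66 = −$852.93

-$852.93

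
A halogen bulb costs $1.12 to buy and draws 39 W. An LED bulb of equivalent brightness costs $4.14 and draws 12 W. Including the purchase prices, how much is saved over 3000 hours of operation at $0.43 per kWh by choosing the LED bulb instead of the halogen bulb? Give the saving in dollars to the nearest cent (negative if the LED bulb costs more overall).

halogen bulb: $1.12 + (39/1000) kW × 3000 h × $0.43 = $1.12 + $50.31 = $51.43
LED bulb: $4.14 + (12/1000) kW × 3000 h × $0.43 = $4.14 + $15.48 = $19.62
Saving = $51.43 − $19.62 = $31.81

$31.81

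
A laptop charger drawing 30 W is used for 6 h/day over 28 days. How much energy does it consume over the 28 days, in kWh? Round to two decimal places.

5.04 kWh

Runtime = 6 h/day × 28 days = 168 h
Energy = 0.03 kW × 168 h = 5.04 kWh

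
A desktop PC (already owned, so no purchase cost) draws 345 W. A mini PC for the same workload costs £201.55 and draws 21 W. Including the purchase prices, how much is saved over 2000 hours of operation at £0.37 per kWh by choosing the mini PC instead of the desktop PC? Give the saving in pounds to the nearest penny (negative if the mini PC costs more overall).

desktop PC: £0.00 + (345/1000) kW × 2000 h × £0.37 = £0.00 + £255.3 = £255.3
mini PC: £201.55 + (21/1000) kW × 2000 h × £0.37 = £201.55 + £15.54 = £217.09
Saving = £255.3 − £217.09 = £38.21

£38.21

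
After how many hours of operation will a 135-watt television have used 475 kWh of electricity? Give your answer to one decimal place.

Hours = 475 kWh ÷ 0.135 kW = 3518.5 h

3518.5 h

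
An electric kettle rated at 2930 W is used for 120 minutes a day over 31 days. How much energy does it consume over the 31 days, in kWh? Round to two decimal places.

181.66 kWh

Runtime = 120 min × 31 = 3720 min = 62 h
Energy = 2.93 kW × 62 h = 181.66 kWh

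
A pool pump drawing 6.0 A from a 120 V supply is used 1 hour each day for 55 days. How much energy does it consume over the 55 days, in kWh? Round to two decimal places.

Power = 6.0 A × 120 V = 720 W = 0.72 kW
Runtime = 1 h/day × 55 days = 55 h
Energy = 0.72 kW × 55 h = 39.6 kWh

39.60 kWh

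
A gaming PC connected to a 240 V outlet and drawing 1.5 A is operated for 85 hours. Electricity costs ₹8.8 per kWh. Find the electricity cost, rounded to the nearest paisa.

Power = 1.5 A × 240 V = 360 W = 0.36 kW
Energy = 0.36 kW × 85 h = 30.6 kWh
Cost = 30.6 kWh × ₹8.8/kWh = ₹269.28

₹269.28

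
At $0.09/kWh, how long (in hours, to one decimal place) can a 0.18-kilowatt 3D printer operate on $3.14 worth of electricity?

Energy available = $3.14 ÷ $0.09/kWh = 34.8889 kWh
Hours = 34.8889 kWh ÷ 0.18 kW = 193.8 h

193.8 h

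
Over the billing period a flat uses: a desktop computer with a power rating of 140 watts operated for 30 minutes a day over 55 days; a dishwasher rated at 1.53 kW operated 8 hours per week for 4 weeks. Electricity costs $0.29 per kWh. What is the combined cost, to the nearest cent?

desktop computer: Runtime = 30 min × 55 = 1650 min = 27.5 h
desktop computer: 0.14 kW × 27.5 h = 3.85 kWh
dishwasher: Runtime = 8 h/week × 4 weeks = 32 h
dishwasher: 1.53 kW × 32 h = 48.96 kWh
Total energy = 52.81 kWh
Cost = 52.81 × $0.29 = $15.31

$15.31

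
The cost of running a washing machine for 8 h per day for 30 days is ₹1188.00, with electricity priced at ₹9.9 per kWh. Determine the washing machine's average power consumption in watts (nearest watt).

500 W

Energy = ₹1188.00 ÷ ₹9.9/kWh = 120 kWh
Runtime = 8 h/day × 30 days = 240 h
Power = 120 kWh ÷ 240 h = 0.5 kW = 500 W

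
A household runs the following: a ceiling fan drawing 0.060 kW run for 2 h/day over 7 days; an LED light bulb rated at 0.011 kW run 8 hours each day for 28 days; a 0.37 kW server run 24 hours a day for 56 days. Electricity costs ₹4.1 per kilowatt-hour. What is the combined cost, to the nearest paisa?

ceiling fan: Runtime = 2 h/day × 7 days = 14 h
ceiling fan: 0.06 kW × 14 h = 0.84 kWh
LED light bulb: Runtime = 8 h/day × 28 days = 224 h
LED light bulb: 0.011 kW × 224 h = 2.464 kWh
server: Runtime = 24 h × 56 = 1344 h
server: 0.37 kW × 1344 h = 497.28 kWh
Total energy = 500.584 kWh
Cost = 500.584 × ₹4.1 = ₹2052.39

₹2052.39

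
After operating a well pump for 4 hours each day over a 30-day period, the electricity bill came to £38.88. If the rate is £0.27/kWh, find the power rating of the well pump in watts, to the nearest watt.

1200 W

Energy = £38.88 ÷ £0.27/kWh = 144 kWh
Runtime = 4 h/day × 30 days = 120 h
Power = 144 kWh ÷ 120 h = 1.2 kW = 1200 W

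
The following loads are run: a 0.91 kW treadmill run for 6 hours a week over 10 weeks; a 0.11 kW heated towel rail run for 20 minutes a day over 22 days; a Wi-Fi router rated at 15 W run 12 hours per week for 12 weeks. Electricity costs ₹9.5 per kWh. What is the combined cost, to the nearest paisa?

₹546.88

treadmill: Runtime = 6 h/week × 10 weeks = 60 h
treadmill: 0.91 kW × 60 h = 54.6 kWh
heated towel rail: Runtime = 20 min × 22 = 440 min = 7.333333… h
heated towel rail: 0.11 kW × 7.333333… h = 0.806666… kWh
Wi-Fi router: Runtime = 12 h/week × 12 weeks = 144 h
Wi-Fi router: 0.015 kW × 144 h = 2.16 kWh
Total energy = 57.566666… kWh
Cost = 57.566666… × ₹9.5 = ₹546.88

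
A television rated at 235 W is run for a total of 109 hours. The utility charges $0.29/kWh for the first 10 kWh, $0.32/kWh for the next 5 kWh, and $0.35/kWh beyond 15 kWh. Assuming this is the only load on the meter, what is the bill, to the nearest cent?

Energy = 0.235 kW × 109 h = 25.615 kWh
Tier 1 (0–10 kWh): 10 × $0.29 = $2.9
Tier 2 (10–15 kWh): 5 × $0.32 = $1.6
Above 15 kWh: 10.615 × $0.35 = $3.71525
Bill = $8.22

$8.22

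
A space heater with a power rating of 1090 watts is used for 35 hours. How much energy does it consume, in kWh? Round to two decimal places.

38.15 kWh

Energy = 1.09 kW × 35 h = 38.15 kWh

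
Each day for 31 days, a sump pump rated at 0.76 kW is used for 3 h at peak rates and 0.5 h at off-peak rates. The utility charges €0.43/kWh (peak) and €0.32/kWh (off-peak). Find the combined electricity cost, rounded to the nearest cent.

Peak energy = 0.76 kW × 3 h × 31 = 70.68 kWh
Off-peak energy = 0.76 kW × 0.5 h × 31 = 11.78 kWh
Cost = 70.68 × €0.43 + 11.78 × €0.32 = €30.3924 + €3.7696 = €34.16

€34.16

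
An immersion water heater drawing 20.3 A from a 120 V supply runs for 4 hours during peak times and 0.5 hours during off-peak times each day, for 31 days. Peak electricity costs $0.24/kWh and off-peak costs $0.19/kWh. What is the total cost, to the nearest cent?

$79.67

Power = 20.3 A × 120 V = 2436 W = 2.436 kW
Peak energy = 2.436 kW × 4 h × 31 = 302.064 kWh
Off-peak energy = 2.436 kW × 0.5 h × 31 = 37.758 kWh
Cost = 302.064 × $0.24 + 37.758 × $0.19 = $72.49536 + $7.17402 = $79.67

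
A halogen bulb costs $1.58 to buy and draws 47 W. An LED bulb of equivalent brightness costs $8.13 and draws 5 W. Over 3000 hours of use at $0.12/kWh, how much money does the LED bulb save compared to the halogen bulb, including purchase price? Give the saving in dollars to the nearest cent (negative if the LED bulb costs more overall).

$8.57

halogen bulb: $1.58 + (47/1000) kW × 3000 h × $0.12 = $1.58 + $16.92 = $18.5
LED bulb: $8.13 + (5/1000) kW × 3000 h × $0.12 = $8.13 + $1.8 = $9.93
Saving = $18.5 − $9.93 = $8.57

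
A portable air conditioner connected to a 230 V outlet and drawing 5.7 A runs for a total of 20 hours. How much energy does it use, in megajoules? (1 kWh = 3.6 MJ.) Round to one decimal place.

Power = 5.7 A × 230 V = 1311 W = 1.311 kW
Energy = 1.311 kW × 20 h = 26.22 kWh
= 26.22 × 3.6 MJ = 94.4 MJ

94.4 MJ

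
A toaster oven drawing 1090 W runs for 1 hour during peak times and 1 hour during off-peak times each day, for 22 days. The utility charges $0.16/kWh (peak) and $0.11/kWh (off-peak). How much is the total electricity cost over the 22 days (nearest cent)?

Peak energy = 1.09 kW × 1 h × 22 = 23.98 kWh
Off-peak energy = 1.09 kW × 1 h × 22 = 23.98 kWh
Cost = 23.98 × $0.16 + 23.98 × $0.11 = $3.8368 + $2.6378 = $6.47

$6.47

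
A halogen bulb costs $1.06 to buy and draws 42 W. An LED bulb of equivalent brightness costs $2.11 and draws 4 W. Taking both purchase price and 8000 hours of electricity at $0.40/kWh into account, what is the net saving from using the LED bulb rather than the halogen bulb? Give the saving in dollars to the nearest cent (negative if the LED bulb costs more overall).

halogen bulb: $1.06 + (42/1000) kW × 8000 h × $0.40 = $1.06 + $134.4 = $135.46
LED bulb: $2.11 + (4/1000) kW × 8000 h × $0.40 = $2.11 + $12.8 = $14.91
Saving = $135.46 − $14.91 = $120.55

$120.55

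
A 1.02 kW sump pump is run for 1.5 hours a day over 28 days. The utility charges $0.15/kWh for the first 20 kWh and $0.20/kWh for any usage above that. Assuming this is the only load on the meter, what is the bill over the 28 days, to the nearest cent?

Runtime = 1.5 h/day × 28 days = 42 h
Energy = 1.02 kW × 42 h = 42.84 kWh
Tier 1 (0–20 kWh): 20 × $0.15 = $3
Above 20 kWh: 22.84 × $0.20 = $4.568
Bill = $7.57

$7.57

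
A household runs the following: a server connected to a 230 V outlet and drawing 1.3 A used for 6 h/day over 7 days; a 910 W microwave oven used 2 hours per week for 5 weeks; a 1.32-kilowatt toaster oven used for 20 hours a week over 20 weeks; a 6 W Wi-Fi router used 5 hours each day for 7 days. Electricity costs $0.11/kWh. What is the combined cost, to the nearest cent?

$60.49

server: Power = 1.3 A × 230 V = 299 W = 0.299 kW
server: Runtime = 6 h/day × 7 days = 42 h
server: 0.299 kW × 42 h = 12.558 kWh
microwave oven: Runtime = 2 h/week × 5 weeks = 10 h
microwave oven: 0.91 kW × 10 h = 9.1 kWh
toaster oven: Runtime = 20 h/week × 20 weeks = 400 h
toaster oven: 1.32 kW × 400 h = 528 kWh
Wi-Fi router: Runtime = 5 h/day × 7 days = 35 h
Wi-Fi router: 0.006 kW × 35 h = 0.21 kWh
Total energy = 549.868 kWh
Cost = 549.868 × $0.11 = $60.49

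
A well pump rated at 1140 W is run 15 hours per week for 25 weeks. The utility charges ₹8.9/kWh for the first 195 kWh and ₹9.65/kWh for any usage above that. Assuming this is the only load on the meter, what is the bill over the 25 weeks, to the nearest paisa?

₹3979.13

Runtime = 15 h/week × 25 weeks = 375 h
Energy = 1.14 kW × 375 h = 427.5 kWh
Tier 1 (0–195 kWh): 195 × ₹8.9 = ₹1735.5
Above 195 kWh: 232.5 × ₹9.65 = ₹2243.625
Bill = ₹3979.13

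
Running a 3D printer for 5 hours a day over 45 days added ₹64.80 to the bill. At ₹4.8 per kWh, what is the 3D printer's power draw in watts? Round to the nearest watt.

Energy = ₹64.80 ÷ ₹4.8/kWh = 13.5 kWh
Runtime = 5 h/day × 45 days = 225 h
Power = 13.5 kWh ÷ 225 h = 0.06 kW = 60 W

60 W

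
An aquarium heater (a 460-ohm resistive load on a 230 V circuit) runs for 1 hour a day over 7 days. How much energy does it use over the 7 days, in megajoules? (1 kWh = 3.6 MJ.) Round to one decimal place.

2.9 MJ

Power = V²/R = 230²/460 = 115 W = 0.115 kW
Runtime = 1 h/day × 7 days = 7 h
Energy = 0.115 kW × 7 h = 0.805 kWh
= 0.805 × 3.6 MJ = 2.9 MJ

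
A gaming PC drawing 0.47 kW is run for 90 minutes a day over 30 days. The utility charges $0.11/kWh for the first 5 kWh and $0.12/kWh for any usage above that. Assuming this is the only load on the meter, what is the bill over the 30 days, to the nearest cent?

$2.49

Runtime = 90 min × 30 = 2700 min = 45 h
Energy = 0.47 kW × 45 h = 21.15 kWh
Tier 1 (0–5 kWh): 5 × $0.11 = $0.55
Above 5 kWh: 16.15 × $0.12 = $1.938
Bill = $2.49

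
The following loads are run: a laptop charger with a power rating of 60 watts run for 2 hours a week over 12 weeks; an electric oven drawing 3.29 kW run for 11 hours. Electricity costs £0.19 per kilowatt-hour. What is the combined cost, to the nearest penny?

laptop charger: Runtime = 2 h/week × 12 weeks = 24 h
laptop charger: 0.06 kW × 24 h = 1.44 kWh
electric oven: 3.29 kW × 11 h = 36.19 kWh
Total energy = 37.63 kWh
Cost = 37.63 × £0.19 = £7.15

£7.15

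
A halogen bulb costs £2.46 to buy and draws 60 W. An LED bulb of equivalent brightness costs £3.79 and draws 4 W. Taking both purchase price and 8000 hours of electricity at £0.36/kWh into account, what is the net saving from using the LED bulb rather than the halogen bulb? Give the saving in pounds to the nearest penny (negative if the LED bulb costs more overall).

£159.95

halogen bulb: £2.46 + (60/1000) kW × 8000 h × £0.36 = £2.46 + £172.8 = £175.26
LED bulb: £3.79 + (4/1000) kW × 8000 h × £0.36 = £3.79 + £11.52 = £15.31
Saving = £175.26 − £15.31 = £159.95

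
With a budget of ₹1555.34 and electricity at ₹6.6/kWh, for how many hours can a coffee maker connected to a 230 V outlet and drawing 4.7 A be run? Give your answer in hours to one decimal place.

218.0 h

Power = 4.7 A × 230 V = 1081 W = 1.081 kW
Energy available = ₹1555.34 ÷ ₹6.6/kWh = 235.6576 kWh
Hours = 235.6576 kWh ÷ 1.081 kW = 218.0 h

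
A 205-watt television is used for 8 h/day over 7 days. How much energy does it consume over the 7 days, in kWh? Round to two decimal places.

Runtime = 8 h/day × 7 days = 56 h
Energy = 0.205 kW × 56 h = 11.48 kWh

11.48 kWh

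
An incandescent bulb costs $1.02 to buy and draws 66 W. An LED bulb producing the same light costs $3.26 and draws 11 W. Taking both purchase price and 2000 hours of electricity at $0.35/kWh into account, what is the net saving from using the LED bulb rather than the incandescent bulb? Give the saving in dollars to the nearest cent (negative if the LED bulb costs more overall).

incandescent bulb: $1.02 + (66/1000) kW × 2000 h × $0.35 = $1.02 + $46.2 = $47.22
LED bulb: $3.26 + (11/1000) kW × 2000 h × $0.35 = $3.26 + $7.7 = $10.96
Saving = $47.22 − $10.96 = $36.26

$36.26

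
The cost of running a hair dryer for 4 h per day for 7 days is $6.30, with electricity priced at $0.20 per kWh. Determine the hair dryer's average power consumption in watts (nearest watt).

1125 W

Energy = $6.30 ÷ $0.20/kWh = 31.5 kWh
Runtime = 4 h/day × 7 days = 28 h
Power = 31.5 kWh ÷ 28 h = 1.125 kW = 1125 W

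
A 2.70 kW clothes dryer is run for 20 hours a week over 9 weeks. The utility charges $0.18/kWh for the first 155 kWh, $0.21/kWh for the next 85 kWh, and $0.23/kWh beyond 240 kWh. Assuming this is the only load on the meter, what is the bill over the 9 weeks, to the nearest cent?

Runtime = 20 h/week × 9 weeks = 180 h
Energy = 2.7 kW × 180 h = 486 kWh
Tier 1 (0–155 kWh): 155 × $0.18 = $27.9
Tier 2 (155–240 kWh): 85 × $0.21 = $17.85
Above 240 kWh: 246 × $0.23 = $56.58
Bill = $102.33

$102.33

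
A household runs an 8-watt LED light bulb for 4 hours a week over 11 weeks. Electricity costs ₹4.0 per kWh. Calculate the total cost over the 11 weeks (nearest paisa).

₹1.41

Runtime = 4 h/week × 11 weeks = 44 h
Energy = 0.008 kW × 44 h = 0.352 kWh
Cost = 0.352 kWh × ₹4.0/kWh = ₹1.41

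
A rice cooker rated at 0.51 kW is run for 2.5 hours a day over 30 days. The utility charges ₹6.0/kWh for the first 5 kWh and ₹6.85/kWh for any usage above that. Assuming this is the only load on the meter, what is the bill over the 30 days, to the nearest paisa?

Runtime = 2.5 h/day × 30 days = 75 h
Energy = 0.51 kW × 75 h = 38.25 kWh
Tier 1 (0–5 kWh): 5 × ₹6.0 = ₹30
Above 5 kWh: 33.25 × ₹6.85 = ₹227.7625
Bill = ₹257.76

₹257.76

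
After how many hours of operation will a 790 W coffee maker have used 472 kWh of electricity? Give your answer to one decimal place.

597.5 h

Hours = 472 kWh ÷ 0.79 kW = 597.5 h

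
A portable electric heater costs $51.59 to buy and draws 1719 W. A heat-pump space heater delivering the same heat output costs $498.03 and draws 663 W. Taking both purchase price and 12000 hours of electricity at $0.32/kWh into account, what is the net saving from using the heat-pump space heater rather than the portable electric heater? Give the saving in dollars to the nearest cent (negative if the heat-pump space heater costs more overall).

$3608.60

portable electric heater: $51.59 + (1719/1000) kW × 12000 h × $0.32 = $51.59 + $6600.96 = $6652.55
heat-pump space heater: $498.03 + (663/1000) kW × 12000 h × $0.32 = $498.03 + $2545.92 = $3043.95
Saving = $6652.55 − $3043.95 = $3608.6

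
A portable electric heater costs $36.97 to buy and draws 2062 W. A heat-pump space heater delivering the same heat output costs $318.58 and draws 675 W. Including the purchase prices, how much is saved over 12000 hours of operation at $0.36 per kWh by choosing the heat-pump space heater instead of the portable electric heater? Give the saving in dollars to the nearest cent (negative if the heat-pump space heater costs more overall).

$5710.23

portable electric heater: $36.97 + (2062/1000) kW × 12000 h × $0.36 = $36.97 + $8907.84 = $8944.81
heat-pump space heater: $318.58 + (675/1000) kW × 12000 h × $0.36 = $318.58 + $2916 = $3234.58
Saving = $8944.81 − $3234.58 = $5710.23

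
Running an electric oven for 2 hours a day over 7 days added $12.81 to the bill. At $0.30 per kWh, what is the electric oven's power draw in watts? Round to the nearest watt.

3050 W

Energy = $12.81 ÷ $0.30/kWh = 42.7 kWh
Runtime = 2 h/day × 7 days = 14 h
Power = 42.7 kWh ÷ 14 h = 3.05 kW = 3050 W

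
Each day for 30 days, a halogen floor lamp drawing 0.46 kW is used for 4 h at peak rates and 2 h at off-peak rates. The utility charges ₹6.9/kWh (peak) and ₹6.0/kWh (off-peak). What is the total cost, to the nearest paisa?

₹546.48

Peak energy = 0.46 kW × 4 h × 30 = 55.2 kWh
Off-peak energy = 0.46 kW × 2 h × 30 = 27.6 kWh
Cost = 55.2 × ₹6.9 + 27.6 × ₹6.0 = ₹380.88 + ₹165.6 = ₹546.48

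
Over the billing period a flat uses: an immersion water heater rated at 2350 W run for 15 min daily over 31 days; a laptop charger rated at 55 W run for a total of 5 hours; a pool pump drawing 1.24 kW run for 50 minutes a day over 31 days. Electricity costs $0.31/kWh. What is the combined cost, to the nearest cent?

$15.66

immersion water heater: Runtime = 15 min × 31 = 465 min = 7.75 h
immersion water heater: 2.35 kW × 7.75 h = 18.2125 kWh
laptop charger: 0.055 kW × 5 h = 0.275 kWh
pool pump: Runtime = 50 min × 31 = 1550 min = 25.833333… h
pool pump: 1.24 kW × 25.833333… h = 32.033333… kWh
Total energy = 50.520833… kWh
Cost = 50.520833… × $0.31 = $15.66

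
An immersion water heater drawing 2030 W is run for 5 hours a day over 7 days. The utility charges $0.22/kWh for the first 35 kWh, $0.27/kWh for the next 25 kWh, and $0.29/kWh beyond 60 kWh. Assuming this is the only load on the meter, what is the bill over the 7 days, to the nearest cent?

$17.65

Runtime = 5 h/day × 7 days = 35 h
Energy = 2.03 kW × 35 h = 71.05 kWh
Tier 1 (0–35 kWh): 35 × $0.22 = $7.7
Tier 2 (35–60 kWh): 25 × $0.27 = $6.75
Above 60 kWh: 11.05 × $0.29 = $3.2045
Bill = $17.65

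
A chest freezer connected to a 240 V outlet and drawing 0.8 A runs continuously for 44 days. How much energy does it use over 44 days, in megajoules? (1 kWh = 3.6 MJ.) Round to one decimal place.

729.9 MJ

Power = 0.8 A × 240 V = 192 W = 0.192 kW
Runtime = 24 h × 44 = 1056 h
Energy = 0.192 kW × 1056 h = 202.752 kWh
= 202.752 × 3.6 MJ = 729.9 MJ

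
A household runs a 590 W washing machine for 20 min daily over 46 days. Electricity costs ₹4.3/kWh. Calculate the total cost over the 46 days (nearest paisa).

₹38.90

Runtime = 20 min × 46 = 920 min = 15.333333… h
Energy = 0.59 kW × 15.333333… h = 9.046666… kWh
Cost = 9.046666… kWh × ₹4.3/kWh = ₹38.90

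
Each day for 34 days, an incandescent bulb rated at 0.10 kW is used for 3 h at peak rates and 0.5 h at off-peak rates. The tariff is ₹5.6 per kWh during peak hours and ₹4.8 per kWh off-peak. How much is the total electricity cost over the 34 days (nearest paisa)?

₹65.28

Peak energy = 0.1 kW × 3 h × 34 = 10.2 kWh
Off-peak energy = 0.1 kW × 0.5 h × 34 = 1.7 kWh
Cost = 10.2 × ₹5.6 + 1.7 × ₹4.8 = ₹57.12 + ₹8.16 = ₹65.28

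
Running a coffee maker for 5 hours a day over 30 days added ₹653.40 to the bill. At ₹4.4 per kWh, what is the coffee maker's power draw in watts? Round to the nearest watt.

Energy = ₹653.40 ÷ ₹4.4/kWh = 148.5 kWh
Runtime = 5 h/day × 30 days = 150 h
Power = 148.5 kWh ÷ 150 h = 0.99 kW = 990 W

990 W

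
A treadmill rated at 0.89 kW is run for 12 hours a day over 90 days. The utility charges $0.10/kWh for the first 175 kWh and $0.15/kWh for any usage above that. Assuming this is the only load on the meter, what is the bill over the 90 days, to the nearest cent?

Runtime = 12 h/day × 90 days = 1080 h
Energy = 0.89 kW × 1080 h = 961.2 kWh
Tier 1 (0–175 kWh): 175 × $0.10 = $17.5
Above 175 kWh: 786.2 × $0.15 = $117.93
Bill = $135.43

$135.43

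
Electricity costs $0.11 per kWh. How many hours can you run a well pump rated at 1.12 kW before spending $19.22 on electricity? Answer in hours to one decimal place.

156.0 h

Energy available = $19.22 ÷ $0.11/kWh = 174.7273 kWh
Hours = 174.7273 kWh ÷ 1.12 kW = 156.0 h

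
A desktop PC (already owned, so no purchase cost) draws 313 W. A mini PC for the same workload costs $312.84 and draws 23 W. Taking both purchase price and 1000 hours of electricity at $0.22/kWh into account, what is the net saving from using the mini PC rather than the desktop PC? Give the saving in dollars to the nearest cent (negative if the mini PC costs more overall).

desktop PC: $0.00 + (313/1000) kW × 1000 h × $0.22 = $0.00 + $68.86 = $68.86
mini PC: $312.84 + (23/1000) kW × 1000 h × $0.22 = $312.84 + $5.06 = $317.9
Saving = $68.86 − $317.9 = −$249.04

-$249.04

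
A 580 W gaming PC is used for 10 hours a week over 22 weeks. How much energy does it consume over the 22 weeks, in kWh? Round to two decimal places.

127.60 kWh

Runtime = 10 h/week × 22 weeks = 220 h
Energy = 0.58 kW × 220 h = 127.6 kWh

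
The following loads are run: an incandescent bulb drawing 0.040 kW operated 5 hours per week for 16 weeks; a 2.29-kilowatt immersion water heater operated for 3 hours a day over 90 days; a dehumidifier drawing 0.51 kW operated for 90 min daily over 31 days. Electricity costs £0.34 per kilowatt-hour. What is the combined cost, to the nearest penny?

£219.37

incandescent bulb: Runtime = 5 h/week × 16 weeks = 80 h
incandescent bulb: 0.04 kW × 80 h = 3.2 kWh
immersion water heater: Runtime = 3 h/day × 90 days = 270 h
immersion water heater: 2.29 kW × 270 h = 618.3 kWh
dehumidifier: Runtime = 90 min × 31 = 2790 min = 46.5 h
dehumidifier: 0.51 kW × 46.5 h = 23.715 kWh
Total energy = 645.215 kWh
Cost = 645.215 × £0.34 = £219.37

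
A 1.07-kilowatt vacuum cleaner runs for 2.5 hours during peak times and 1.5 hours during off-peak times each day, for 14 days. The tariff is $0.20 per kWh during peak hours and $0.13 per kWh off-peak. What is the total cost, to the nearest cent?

Peak energy = 1.07 kW × 2.5 h × 14 = 37.45 kWh
Off-peak energy = 1.07 kW × 1.5 h × 14 = 22.47 kWh
Cost = 37.45 × $0.20 + 22.47 × $0.13 = $7.49 + $2.9211 = $10.41

$10.41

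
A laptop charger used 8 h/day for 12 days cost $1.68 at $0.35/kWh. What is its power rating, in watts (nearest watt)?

Energy = $1.68 ÷ $0.35/kWh = 4.8 kWh
Runtime = 8 h/day × 12 days = 96 h
Power = 4.8 kWh ÷ 96 h = 0.05 kW = 50 W

50 W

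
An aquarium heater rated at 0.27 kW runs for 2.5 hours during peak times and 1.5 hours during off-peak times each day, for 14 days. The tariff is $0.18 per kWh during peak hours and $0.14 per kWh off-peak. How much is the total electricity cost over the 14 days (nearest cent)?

Peak energy = 0.27 kW × 2.5 h × 14 = 9.45 kWh
Off-peak energy = 0.27 kW × 1.5 h × 14 = 5.67 kWh
Cost = 9.45 × $0.18 + 5.67 × $0.14 = $1.701 + $0.7938 = $2.49

$2.49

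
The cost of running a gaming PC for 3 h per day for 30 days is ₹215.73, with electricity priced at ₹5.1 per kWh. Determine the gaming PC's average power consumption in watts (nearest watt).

470 W

Energy = ₹215.73 ÷ ₹5.1/kWh = 42.3 kWh
Runtime = 3 h/day × 30 days = 90 h
Power = 42.3 kWh ÷ 90 h = 0.47 kW = 470 W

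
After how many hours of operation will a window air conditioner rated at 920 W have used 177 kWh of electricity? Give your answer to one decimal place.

Hours = 177 kWh ÷ 0.92 kW = 192.4 h

192.4 h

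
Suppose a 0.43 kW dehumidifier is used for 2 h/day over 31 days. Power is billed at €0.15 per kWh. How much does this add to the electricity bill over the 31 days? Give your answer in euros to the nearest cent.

Runtime = 2 h/day × 31 days = 62 h
Energy = 0.43 kW × 62 h = 26.66 kWh
Cost = 26.66 kWh × €0.15/kWh = €4.00

€4.00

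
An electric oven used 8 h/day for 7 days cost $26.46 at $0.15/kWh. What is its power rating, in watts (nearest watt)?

Energy = $26.46 ÷ $0.15/kWh = 176.4 kWh
Runtime = 8 h/day × 7 days = 56 h
Power = 176.4 kWh ÷ 56 h = 3.15 kW = 3150 W

3150 W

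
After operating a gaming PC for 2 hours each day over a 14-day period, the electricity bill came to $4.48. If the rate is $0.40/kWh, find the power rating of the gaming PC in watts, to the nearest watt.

400 W

Energy = $4.48 ÷ $0.40/kWh = 11.2 kWh
Runtime = 2 h/day × 14 days = 28 h
Power = 11.2 kWh ÷ 28 h = 0.4 kW = 400 W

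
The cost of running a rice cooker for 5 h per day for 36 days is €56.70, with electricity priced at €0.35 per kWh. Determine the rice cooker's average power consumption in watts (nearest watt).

Energy = €56.70 ÷ €0.35/kWh = 162 kWh
Runtime = 5 h/day × 36 days = 180 h
Power = 162 kWh ÷ 180 h = 0.9 kW = 900 W

900 W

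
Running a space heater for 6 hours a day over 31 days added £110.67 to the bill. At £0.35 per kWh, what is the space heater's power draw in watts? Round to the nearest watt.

1700 W

Energy = £110.67 ÷ £0.35/kWh = 316.2 kWh
Runtime = 6 h/day × 31 days = 186 h
Power = 316.2 kWh ÷ 186 h = 1.7 kW = 1700 W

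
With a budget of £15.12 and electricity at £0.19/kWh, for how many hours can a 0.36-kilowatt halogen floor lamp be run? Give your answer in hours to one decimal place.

Energy available = £15.12 ÷ £0.19/kWh = 79.5789 kWh
Hours = 79.5789 kWh ÷ 0.36 kW = 221.1 h

221.1 h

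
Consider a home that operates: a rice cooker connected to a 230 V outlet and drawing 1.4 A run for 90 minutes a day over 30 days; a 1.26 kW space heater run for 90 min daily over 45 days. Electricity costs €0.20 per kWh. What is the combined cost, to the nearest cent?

rice cooker: Power = 1.4 A × 230 V = 322 W = 0.322 kW
rice cooker: Runtime = 90 min × 30 = 2700 min = 45 h
rice cooker: 0.322 kW × 45 h = 14.49 kWh
space heater: Runtime = 90 min × 45 = 4050 min = 67.5 h
space heater: 1.26 kW × 67.5 h = 85.05 kWh
Total energy = 99.54 kWh
Cost = 99.54 × €0.20 = €19.91

€19.91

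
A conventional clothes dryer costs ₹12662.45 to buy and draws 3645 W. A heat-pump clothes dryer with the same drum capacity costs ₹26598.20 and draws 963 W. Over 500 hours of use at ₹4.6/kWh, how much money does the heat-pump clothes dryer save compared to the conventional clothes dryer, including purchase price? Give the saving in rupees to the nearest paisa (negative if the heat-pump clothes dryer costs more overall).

conventional clothes dryer: ₹12662.45 + (3645/1000) kW × 500 h × ₹4.6 = ₹12662.45 + ₹8383.5 = ₹21045.95
heat-pump clothes dryer: ₹26598.20 + (963/1000) kW × 500 h × ₹4.6 = ₹26598.20 + ₹2214.9 = ₹28813.1
Saving = ₹21045.95 − ₹28813.1 = −₹7767.15

-₹7767.15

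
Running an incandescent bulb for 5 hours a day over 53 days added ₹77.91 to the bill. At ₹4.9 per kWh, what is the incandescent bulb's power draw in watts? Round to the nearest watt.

60 W

Energy = ₹77.91 ÷ ₹4.9/kWh = 15.9 kWh
Runtime = 5 h/day × 53 days = 265 h
Power = 15.9 kWh ÷ 265 h = 0.06 kW = 60 W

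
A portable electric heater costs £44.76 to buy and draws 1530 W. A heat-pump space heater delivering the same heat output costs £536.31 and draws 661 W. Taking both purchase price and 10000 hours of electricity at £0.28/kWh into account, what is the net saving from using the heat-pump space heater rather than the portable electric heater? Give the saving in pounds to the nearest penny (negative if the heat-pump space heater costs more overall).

portable electric heater: £44.76 + (1530/1000) kW × 10000 h × £0.28 = £44.76 + £4284 = £4328.76
heat-pump space heater: £536.31 + (661/1000) kW × 10000 h × £0.28 = £536.31 + £1850.8 = £2387.11
Saving = £4328.76 − £2387.11 = £1941.65

£1941.65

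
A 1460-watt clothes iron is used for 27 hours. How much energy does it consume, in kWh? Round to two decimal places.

Energy = 1.46 kW × 27 h = 39.42 kWh

39.42 kWh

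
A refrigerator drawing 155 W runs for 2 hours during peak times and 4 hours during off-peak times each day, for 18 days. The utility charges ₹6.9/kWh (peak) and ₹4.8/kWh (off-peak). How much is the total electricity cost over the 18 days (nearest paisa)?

₹92.07

Peak energy = 0.155 kW × 2 h × 18 = 5.58 kWh
Off-peak energy = 0.155 kW × 4 h × 18 = 11.16 kWh
Cost = 5.58 × ₹6.9 + 11.16 × ₹4.8 = ₹38.502 + ₹53.568 = ₹92.07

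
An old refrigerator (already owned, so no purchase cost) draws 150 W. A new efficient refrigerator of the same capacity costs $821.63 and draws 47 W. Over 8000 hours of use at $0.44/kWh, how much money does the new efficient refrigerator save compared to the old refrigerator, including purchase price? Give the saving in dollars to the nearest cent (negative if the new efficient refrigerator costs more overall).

-$459.07

old refrigerator: $0.00 + (150/1000) kW × 8000 h × $0.44 = $0.00 + $528 = $528
new efficient refrigerator: $821.63 + (47/1000) kW × 8000 h × $0.44 = $821.63 + $165.44 = $987.07
Saving = $528 − $987.07 = −$459.07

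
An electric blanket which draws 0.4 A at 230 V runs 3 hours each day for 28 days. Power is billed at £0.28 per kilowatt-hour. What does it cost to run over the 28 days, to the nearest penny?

Power = 0.4 A × 230 V = 92 W = 0.092 kW
Runtime = 3 h/day × 28 days = 84 h
Energy = 0.092 kW × 84 h = 7.728 kWh
Cost = 7.728 kWh × £0.28/kWh = £2.16

£2.16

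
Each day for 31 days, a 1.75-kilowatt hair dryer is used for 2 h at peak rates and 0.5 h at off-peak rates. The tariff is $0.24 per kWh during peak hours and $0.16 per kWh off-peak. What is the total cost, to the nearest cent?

$30.38

Peak energy = 1.75 kW × 2 h × 31 = 108.5 kWh
Off-peak energy = 1.75 kW × 0.5 h × 31 = 27.125 kWh
Cost = 108.5 × $0.24 + 27.125 × $0.16 = $26.04 + $4.34 = $30.38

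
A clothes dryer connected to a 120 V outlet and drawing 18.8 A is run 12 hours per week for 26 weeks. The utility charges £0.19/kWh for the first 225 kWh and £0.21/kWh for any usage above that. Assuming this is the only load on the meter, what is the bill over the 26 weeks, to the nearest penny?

£143.31

Power = 18.8 A × 120 V = 2256 W = 2.256 kW
Runtime = 12 h/week × 26 weeks = 312 h
Energy = 2.256 kW × 312 h = 703.872 kWh
Tier 1 (0–225 kWh): 225 × £0.19 = £42.75
Above 225 kWh: 478.872 × £0.21 = £100.56312
Bill = £143.31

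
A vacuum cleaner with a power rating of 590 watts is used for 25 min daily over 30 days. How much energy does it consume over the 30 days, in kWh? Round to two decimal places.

Runtime = 25 min × 30 = 750 min = 12.5 h
Energy = 0.59 kW × 12.5 h = 7.375 kWh ≈ 7.38 kWh

7.38 kWh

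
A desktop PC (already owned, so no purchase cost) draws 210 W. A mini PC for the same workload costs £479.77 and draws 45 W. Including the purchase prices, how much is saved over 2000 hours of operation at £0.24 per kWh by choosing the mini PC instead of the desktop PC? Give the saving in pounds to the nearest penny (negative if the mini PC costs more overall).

-£400.57

desktop PC: £0.00 + (210/1000) kW × 2000 h × £0.24 = £0.00 + £100.8 = £100.8
mini PC: £479.77 + (45/1000) kW × 2000 h × £0.24 = £479.77 + £21.6 = £501.37
Saving = £100.8 − £501.37 = −£400.57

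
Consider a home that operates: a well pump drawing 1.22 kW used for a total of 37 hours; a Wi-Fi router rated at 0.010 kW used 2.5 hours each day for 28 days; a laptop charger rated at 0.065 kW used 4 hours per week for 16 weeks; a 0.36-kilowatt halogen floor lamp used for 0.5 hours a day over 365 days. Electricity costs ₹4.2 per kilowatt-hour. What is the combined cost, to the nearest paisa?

₹485.94

well pump: 1.22 kW × 37 h = 45.14 kWh
Wi-Fi router: Runtime = 2.5 h/day × 28 days = 70 h
Wi-Fi router: 0.01 kW × 70 h = 0.7 kWh
laptop charger: Runtime = 4 h/week × 16 weeks = 64 h
laptop charger: 0.065 kW × 64 h = 4.16 kWh
halogen floor lamp: Runtime = 0.5 h/day × 365 days = 182.5 h
halogen floor lamp: 0.36 kW × 182.5 h = 65.7 kWh
Total energy = 115.7 kWh
Cost = 115.7 × ₹4.2 = ₹485.94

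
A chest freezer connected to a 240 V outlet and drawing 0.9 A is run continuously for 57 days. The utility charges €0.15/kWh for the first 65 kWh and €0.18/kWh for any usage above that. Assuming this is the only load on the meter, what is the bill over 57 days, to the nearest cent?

€51.24

Power = 0.9 A × 240 V = 216 W = 0.216 kW
Runtime = 24 h × 57 = 1368 h
Energy = 0.216 kW × 1368 h = 295.488 kWh
Tier 1 (0–65 kWh): 65 × €0.15 = €9.75
Above 65 kWh: 230.488 × €0.18 = €41.48784
Bill = €51.24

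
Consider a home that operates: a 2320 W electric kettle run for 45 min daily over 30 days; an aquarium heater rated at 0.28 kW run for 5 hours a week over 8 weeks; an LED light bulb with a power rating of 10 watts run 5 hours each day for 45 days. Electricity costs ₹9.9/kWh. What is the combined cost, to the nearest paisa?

₹649.94

electric kettle: Runtime = 45 min × 30 = 1350 min = 22.5 h
electric kettle: 2.32 kW × 22.5 h = 52.2 kWh
aquarium heater: Runtime = 5 h/week × 8 weeks = 40 h
aquarium heater: 0.28 kW × 40 h = 11.2 kWh
LED light bulb: Runtime = 5 h/day × 45 days = 225 h
LED light bulb: 0.01 kW × 225 h = 2.25 kWh
Total energy = 65.65 kWh
Cost = 65.65 × ₹9.9 = ₹649.94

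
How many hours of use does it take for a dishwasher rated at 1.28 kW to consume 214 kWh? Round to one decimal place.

Hours = 214 kWh ÷ 1.28 kW = 167.2 h

167.2 h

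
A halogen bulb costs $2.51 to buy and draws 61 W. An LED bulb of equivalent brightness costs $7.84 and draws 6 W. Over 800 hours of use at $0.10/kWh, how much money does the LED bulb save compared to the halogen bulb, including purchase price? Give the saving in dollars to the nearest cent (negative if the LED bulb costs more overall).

-$0.93

halogen bulb: $2.51 + (61/1000) kW × 800 h × $0.10 = $2.51 + $4.88 = $7.39
LED bulb: $7.84 + (6/1000) kW × 800 h × $0.10 = $7.84 + $0.48 = $8.32
Saving = $7.39 − $8.32 = −$0.93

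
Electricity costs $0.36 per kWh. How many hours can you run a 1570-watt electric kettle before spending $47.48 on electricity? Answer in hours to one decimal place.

84.0 h

Energy available = $47.48 ÷ $0.36/kWh = 131.8889 kWh
Hours = 131.8889 kWh ÷ 1.57 kW = 84.0 h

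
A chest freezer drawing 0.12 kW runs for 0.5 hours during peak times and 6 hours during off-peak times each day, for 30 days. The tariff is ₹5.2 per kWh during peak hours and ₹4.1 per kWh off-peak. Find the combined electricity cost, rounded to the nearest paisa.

Peak energy = 0.12 kW × 0.5 h × 30 = 1.8 kWh
Off-peak energy = 0.12 kW × 6 h × 30 = 21.6 kWh
Cost = 1.8 × ₹5.2 + 21.6 × ₹4.1 = ₹9.36 + ₹88.56 = ₹97.92

₹97.92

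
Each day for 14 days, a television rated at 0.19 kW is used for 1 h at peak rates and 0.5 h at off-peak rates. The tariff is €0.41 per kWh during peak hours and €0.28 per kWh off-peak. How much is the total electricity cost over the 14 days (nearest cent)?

€1.46

Peak energy = 0.19 kW × 1 h × 14 = 2.66 kWh
Off-peak energy = 0.19 kW × 0.5 h × 14 = 1.33 kWh
Cost = 2.66 × €0.41 + 1.33 × €0.28 = €1.0906 + €0.3724 = €1.46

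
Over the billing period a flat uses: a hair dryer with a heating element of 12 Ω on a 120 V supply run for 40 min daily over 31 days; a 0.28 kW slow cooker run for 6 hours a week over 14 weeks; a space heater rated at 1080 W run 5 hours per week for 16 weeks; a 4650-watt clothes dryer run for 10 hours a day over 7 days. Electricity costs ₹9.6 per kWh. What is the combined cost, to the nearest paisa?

hair dryer: Power = V²/R = 120²/12 = 1200 W = 1.2 kW
hair dryer: Runtime = 40 min × 31 = 1240 min = 20.666666… h
hair dryer: 1.2 kW × 20.666666… h = 24.8 kWh
slow cooker: Runtime = 6 h/week × 14 weeks = 84 h
slow cooker: 0.28 kW × 84 h = 23.52 kWh
space heater: Runtime = 5 h/week × 16 weeks = 80 h
space heater: 1.08 kW × 80 h = 86.4 kWh
clothes dryer: Runtime = 10 h/day × 7 days = 70 h
clothes dryer: 4.65 kW × 70 h = 325.5 kWh
Total energy = 460.22 kWh
Cost = 460.22 × ₹9.6 = ₹4418.11

₹4418.11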